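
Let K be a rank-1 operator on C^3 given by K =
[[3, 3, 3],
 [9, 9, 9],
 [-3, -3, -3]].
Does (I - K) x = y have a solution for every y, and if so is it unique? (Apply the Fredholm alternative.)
(I - K) is invertible (det(I - K) = -8 ≠ 0), so for every y in C^3 the equation (I - K) x = y has a unique solution.

K has rank 1, so it is an outer product K = u v^T: every row of K is a multiple of one row vector. Reading off the entries, u = (1, 3, -1) and v = (3, 3, 3) (row i of K equals u_i·v^T). A rank-one matrix u v^T satisfies K u = u (v·u) and kills the (2)-dimensional subspace v^⊥, so its characteristic polynomial is lambda^2 (lambda - v·u) with v·u = tr K = 9. Hence the eigenvalues of I - K are 1 (multiplicity 2) and 1 - (9) = -8, so det(I - K) = -8. (Direct check: I - K =
[[-2, -3, -3],
 [-9, -8, -9],
 [3, 3, 4]]
has determinant -8.) The finite-dimensional Fredholm alternative says: either (I - K) is invertible, or ker(I - K) ≠ {0} and then range(I - K) = ker((I - K)^*)^⊥, with dim ker(I - K) = dim ker((I - K)^*). Since det(I - K) ≠ 0, 1 is not an eigenvalue of K and ker(I - K) = {0}, so we are in the first case: for every y there is a unique x = (I - K)^(-1) y. Explicitly, by the Sherman–Morrison formula, (I - u v^T)^(-1) = I + u v^T/(1 - v·u), i.e. (I - K)^(-1) = I + K/(-8).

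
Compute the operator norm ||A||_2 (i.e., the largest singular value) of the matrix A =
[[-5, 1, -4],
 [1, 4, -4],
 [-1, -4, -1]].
||A||_2 ≈ 7.3232 (= sqrt(largest eigenvalue of A^T A))

||A||_2 = sigma_max(A) = sqrt(lambda_max(A^T A)). Form the symmetric matrix M = A^T A =
[[27, 3, 17],
 [3, 33, -16],
 [17, -16, 33]].
Its characteristic polynomial (trace, sum of principal 2x2 minors, determinant of M give the coefficients) is
  p(λ) = det(λ I - M) = λ^3 - 93λ^2 + 2317λ - 11025.
No integer candidate from the rational root theorem (±divisors of 11025) is a root, so the roots are irrational. The cubic discriminant is Δ = 685099184 > 0, so there are three distinct real roots. p(6) = -255 and p(7) = 980 have opposite signs, so a root lies in (6, 7); Newton's method refines it to λ ≈ 6.197. p(33) = 96 and p(34) = -451 have opposite signs, so a root lies in (33, 34); Newton's method refines it to λ ≈ 33.1736. p(53) = -584 and p(54) = 369 have opposite signs, so a root lies in (53, 54); Newton's method refines it to λ ≈ 53.6294. Check (Vieta): the three roots sum to 93, matching tr M = 93.
So the eigenvalues of A^T A are ≈ 6.197, 33.1736, 53.6294 (all ≥ 0, as they must be for A^T A). The largest is λ_max ≈ 53.6294, hence ||A||_2 = sqrt(λ_max) ≈ 7.3232.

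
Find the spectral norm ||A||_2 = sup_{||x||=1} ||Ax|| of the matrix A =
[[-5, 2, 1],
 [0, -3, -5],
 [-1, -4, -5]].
||A||_2 ≈ 8.8795 (= sqrt(largest eigenvalue of A^T A))

||A||_2 = sigma_max(A) = sqrt(lambda_max(A^T A)). Form the symmetric matrix M = A^T A =
[[26, -6, 0],
 [-6, 29, 37],
 [0, 37, 51]].
Its characteristic polynomial (trace, sum of principal 2x2 minors, determinant of M give the coefficients) is
  p(λ) = det(λ I - M) = λ^3 - 106λ^2 + 2154λ - 1024.
No integer candidate from the rational root theorem (±divisors of 1024) is a root, so the roots are irrational. The cubic discriminant is Δ = 11457810800 > 0, so there are three distinct real roots. p(0) = -1024 and p(1) = 1025 have opposite signs, so a root lies in (0, 1); Newton's method refines it to λ ≈ 0.487. p(26) = 900 and p(27) = -457 have opposite signs, so a root lies in (26, 27); Newton's method refines it to λ ≈ 26.6675. p(78) = -3364 and p(79) = 635 have opposite signs, so a root lies in (78, 79); Newton's method refines it to λ ≈ 78.8455. Check (Vieta): the three roots sum to 106, matching tr M = 106.
So the eigenvalues of A^T A are ≈ 0.487, 26.6675, 78.8455 (all ≥ 0, as they must be for A^T A). The largest is λ_max ≈ 78.8455, hence ||A||_2 = sqrt(λ_max) ≈ 8.8795.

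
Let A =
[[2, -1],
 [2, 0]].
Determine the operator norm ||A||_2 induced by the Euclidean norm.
||A||_2 = sqrt((9 + sqrt(65))/2) ≈ 2.9208 (= sqrt(largest eigenvalue of A^T A))

||A||_2 = sigma_max(A) = sqrt(lambda_max(A^T A)). Form the symmetric matrix M = A^T A =
[[8, -2],
 [-2, 1]].
Its characteristic polynomial (trace, determinant of M give the coefficients) is
  p(λ) = det(λ I - M) = λ^2 - 9λ + 4.
For λ^2 - 9λ + 4 the discriminant is 65. It is nonnegative but not a perfect square, so the roots are real and irrational: λ = (9 ± sqrt(65))/2 ≈ 8.5311, 0.4689.
So the eigenvalues of A^T A are ≈ 0.4689, 8.5311 (all ≥ 0, as they must be for A^T A). The largest is λ_max = (9 + sqrt(65))/2 ≈ 8.5311, hence ||A||_2 = sqrt(λ_max) = sqrt((9 + sqrt(65))/2) ≈ 2.9208.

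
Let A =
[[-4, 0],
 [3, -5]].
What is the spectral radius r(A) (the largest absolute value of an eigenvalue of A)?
r(A) = 5

The eigenvalues of A are the roots of its characteristic polynomial. With M = A (coefficients from the trace and determinant):
  p(λ) = det(λ I - M) = λ^2 + 9λ + 20.
For λ^2 + 9λ + 20 the discriminant is 1. It is a perfect square (1^2), so the roots are rational: λ = (-9 ± 1)/2 = -4, -5.
Thus the eigenvalues (to 4 decimals) are -4 (modulus 4); -5 (modulus 5). The spectral radius is the largest modulus: r(A) = 5. (Cross-check: r(A) ≤ ||A||_2 ≈ 6.3246; equality holds whenever A is normal, though it can also hold for some non-normal A.)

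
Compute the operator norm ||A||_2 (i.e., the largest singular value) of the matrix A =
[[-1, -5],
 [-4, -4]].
||A||_2 = sqrt((58 + sqrt(2340))/2) ≈ 7.2929 (= sqrt(largest eigenvalue of A^T A))

||A||_2 = sigma_max(A) = sqrt(lambda_max(A^T A)). Form the symmetric matrix M = A^T A =
[[17, 21],
 [21, 41]].
Its characteristic polynomial (trace, determinant of M give the coefficients) is
  p(λ) = det(λ I - M) = λ^2 - 58λ + 256.
For λ^2 - 58λ + 256 the discriminant is 2340. It is nonnegative but not a perfect square, so the roots are real and irrational: λ = (58 ± sqrt(2340))/2 ≈ 53.1868, 4.8132.
So the eigenvalues of A^T A are ≈ 4.8132, 53.1868 (all ≥ 0, as they must be for A^T A). The largest is λ_max = (58 + sqrt(2340))/2 ≈ 53.1868, hence ||A||_2 = sqrt(λ_max) = sqrt((58 + sqrt(2340))/2) ≈ 7.2929.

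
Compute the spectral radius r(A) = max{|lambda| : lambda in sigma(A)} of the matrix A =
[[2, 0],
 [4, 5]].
r(A) = 5

The eigenvalues of A are the roots of its characteristic polynomial. With M = A (coefficients from the trace and determinant):
  p(λ) = det(λ I - M) = λ^2 - 7λ + 10.
For λ^2 - 7λ + 10 the discriminant is 9. It is a perfect square (3^2), so the roots are rational: λ = (7 ± 3)/2 = 5, 2.
Thus the eigenvalues (to 4 decimals) are 5 (modulus 5); 2 (modulus 2). The spectral radius is the largest modulus: r(A) = 5. (Cross-check: r(A) ≤ ||A||_2 ≈ 6.5311; equality holds whenever A is normal, though it can also hold for some non-normal A.)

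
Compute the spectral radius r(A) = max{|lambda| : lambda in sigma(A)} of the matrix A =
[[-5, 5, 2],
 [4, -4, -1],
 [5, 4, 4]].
r(A) ≈ 9.2324

The eigenvalues of A are the roots of its characteristic polynomial. With M = A (coefficients from the trace, the sum of principal 2x2 minors, and det A):
  p(λ) = det(λ I - M) = λ^3 + 5λ^2 - 42λ - 27.
No integer candidate from the rational root theorem (±divisors of 27) is a root, so the roots are irrational. The cubic discriminant is Δ = 436329 > 0, so there are three distinct real roots. p(-10) = -107 and p(-9) = 27 have opposite signs, so a root lies in (-10, -9); Newton's method refines it to λ ≈ -9.2324. p(-1) = 19 and p(0) = -27 have opposite signs, so a root lies in (-1, 0); Newton's method refines it to λ ≈ -0.6046. p(4) = -51 and p(5) = 13 have opposite signs, so a root lies in (4, 5); Newton's method refines it to λ ≈ 4.837. Check (Vieta): the three roots sum to -5, matching tr M = -5.
Thus the eigenvalues (to 4 decimals) are -9.2324 (modulus 9.2324); -0.6046 (modulus 0.6046); 4.837 (modulus 4.837). The spectral radius is the largest modulus: r(A) ≈ 9.2324. (Cross-check: r(A) ≤ ||A||_2 ≈ 9.3263; equality holds whenever A is normal, though it can also hold for some non-normal A.)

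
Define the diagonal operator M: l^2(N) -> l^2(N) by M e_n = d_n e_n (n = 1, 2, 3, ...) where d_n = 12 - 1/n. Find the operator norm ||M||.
||M|| = 12

For a diagonal operator on l^2 with entries d_n, ||M|| = sup_n |d_n|. Here d_1 = 11, d_2 = 23/2, ..., and d_n = 12 - 1/n increases monotonically toward 12. All terms lie in [11, 12), so |d_n| = d_n and the supremum is the limit 12, which is not attained by any individual d_n. Hence ||M|| = 12.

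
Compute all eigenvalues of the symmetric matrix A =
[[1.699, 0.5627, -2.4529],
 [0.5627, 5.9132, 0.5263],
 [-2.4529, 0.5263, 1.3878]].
sigma(A) ≈ {-1, 4, 6}

A is real symmetric, so its spectrum consists of real eigenvalues. Expanding the characteristic polynomial of the displayed matrix gives
  det(λ I - A) = p(λ) = λ^3 + (-9)λ^2 + (14)λ + (23.9984).
Solving p(λ) = 0 yields eigenvalues ≈ -1, 4, 6. (A is shown rounded to 4 decimals, so these recover the underlying integer eigenvalues to within that precision.)
Verification: the trace of A = 9 equals the sum of eigenvalues 9, and det(A) ≈ -23.9984 matches the eigenvalue product -24.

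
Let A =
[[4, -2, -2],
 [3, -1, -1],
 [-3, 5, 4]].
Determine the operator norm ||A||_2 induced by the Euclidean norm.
||A||_2 ≈ 8.8413 (= sqrt(largest eigenvalue of A^T A))

||A||_2 = sigma_max(A) = sqrt(lambda_max(A^T A)). Form the symmetric matrix M = A^T A =
[[34, -26, -23],
 [-26, 30, 25],
 [-23, 25, 21]].
Its characteristic polynomial (trace, sum of principal 2x2 minors, determinant of M give the coefficients) is
  p(λ) = det(λ I - M) = λ^3 - 85λ^2 + 534λ - 4.
No integer candidate from the rational root theorem (±divisors of 4) is a root, so the roots are irrational. The cubic discriminant is Δ = 1444600532 > 0, so there are three distinct real roots. p(0) = -4 and p(1) = 446 have opposite signs, so a root lies in (0, 1); Newton's method refines it to λ ≈ 0.0075. p(6) = 356 and p(7) = -88 have opposite signs, so a root lies in (6, 7); Newton's method refines it to λ ≈ 6.8232. p(78) = -940 and p(79) = 4736 have opposite signs, so a root lies in (78, 79); Newton's method refines it to λ ≈ 78.1693. Check (Vieta): the three roots sum to 85, matching tr M = 85.
So the eigenvalues of A^T A are ≈ 0.0075, 6.8232, 78.1693 (all ≥ 0, as they must be for A^T A). The largest is λ_max ≈ 78.1693, hence ||A||_2 = sqrt(λ_max) ≈ 8.8413.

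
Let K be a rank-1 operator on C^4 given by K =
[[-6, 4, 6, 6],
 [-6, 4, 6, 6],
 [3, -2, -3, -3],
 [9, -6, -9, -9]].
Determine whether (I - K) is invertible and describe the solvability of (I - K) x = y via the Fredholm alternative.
(I - K) is invertible (det(I - K) = 15 ≠ 0), so for every y in C^4 the equation (I - K) x = y has a unique solution.

K has rank 1, so it is an outer product K = u v^T: every row of K is a multiple of one row vector. Reading off the entries, u = (-2, -2, 1, 3) and v = (3, -2, -3, -3) (row i of K equals u_i·v^T). A rank-one matrix u v^T satisfies K u = u (v·u) and kills the (3)-dimensional subspace v^⊥, so its characteristic polynomial is lambda^3 (lambda - v·u) with v·u = tr K = -14. Hence the eigenvalues of I - K are 1 (multiplicity 3) and 1 - (-14) = 15, so det(I - K) = 15. (Direct check: I - K =
[[7, -4, -6, -6],
 [6, -3, -6, -6],
 [-3, 2, 4, 3],
 [-9, 6, 9, 10]]
has determinant 15.) The finite-dimensional Fredholm alternative says: either (I - K) is invertible, or ker(I - K) ≠ {0} and then range(I - K) = ker((I - K)^*)^⊥, with dim ker(I - K) = dim ker((I - K)^*). Since det(I - K) ≠ 0, 1 is not an eigenvalue of K and ker(I - K) = {0}, so we are in the first case: for every y there is a unique x = (I - K)^(-1) y. Explicitly, by the Sherman–Morrison formula, (I - u v^T)^(-1) = I + u v^T/(1 - v·u), i.e. (I - K)^(-1) = I + K/(15).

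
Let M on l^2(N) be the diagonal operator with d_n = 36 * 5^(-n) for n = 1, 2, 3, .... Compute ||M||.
||M|| = 36/5 (attained at n = 1)

For M diagonal, ||M|| = sup_n |d_n|. The sequence d_n = 36 * 5^(-n) is positive and strictly decreasing (ratio 5^(-1) < 1), so the supremum is d_1 = 36/5. Hence ||M|| = 36/5.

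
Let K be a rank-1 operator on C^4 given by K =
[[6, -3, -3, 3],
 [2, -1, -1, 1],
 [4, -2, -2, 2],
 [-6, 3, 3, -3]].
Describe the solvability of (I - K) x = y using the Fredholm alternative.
(I - K) is invertible (det(I - K) = 1 ≠ 0), so for every y in C^4 the equation (I - K) x = y has a unique solution.

K has rank 1, so it is an outer product K = u v^T: every row of K is a multiple of one row vector. Reading off the entries, u = (-3, -1, -2, 3) and v = (-2, 1, 1, -1) (row i of K equals u_i·v^T). A rank-one matrix u v^T satisfies K u = u (v·u) and kills the (3)-dimensional subspace v^⊥, so its characteristic polynomial is lambda^3 (lambda - v·u) with v·u = tr K = 0. Hence the eigenvalues of I - K are 1 (multiplicity 3) and 1 - (0) = 1, so det(I - K) = 1. (Direct check: I - K =
[[-5, 3, 3, -3],
 [-2, 2, 1, -1],
 [-4, 2, 3, -2],
 [6, -3, -3, 4]]
has determinant 1.) The finite-dimensional Fredholm alternative says: either (I - K) is invertible, or ker(I - K) ≠ {0} and then range(I - K) = ker((I - K)^*)^⊥, with dim ker(I - K) = dim ker((I - K)^*). Since det(I - K) ≠ 0, 1 is not an eigenvalue of K and ker(I - K) = {0}, so we are in the first case: for every y there is a unique x = (I - K)^(-1) y. Explicitly, by the Sherman–Morrison formula, (I - u v^T)^(-1) = I + u v^T/(1 - v·u), i.e. (I - K)^(-1) = I + K.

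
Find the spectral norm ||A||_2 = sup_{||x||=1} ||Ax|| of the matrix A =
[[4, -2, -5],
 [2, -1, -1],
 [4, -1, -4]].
||A||_2 ≈ 9.0892 (= sqrt(largest eigenvalue of A^T A))

||A||_2 = sigma_max(A) = sqrt(lambda_max(A^T A)). Form the symmetric matrix M = A^T A =
[[36, -14, -38],
 [-14, 6, 15],
 [-38, 15, 42]].
Its characteristic polynomial (trace, sum of principal 2x2 minors, determinant of M give the coefficients) is
  p(λ) = det(λ I - M) = λ^3 - 84λ^2 + 115λ - 36.
No integer candidate from the rational root theorem (±divisors of 36) is a root, so the roots are irrational. The cubic discriminant is Δ = 8107412 > 0, so there are three distinct real roots. p(0) = -36 and p(0.5) = 0.625 have opposite signs, so a root lies in (0, 0.5); Newton's method refines it to λ ≈ 0.4812. p(0.5) = 0.625 and p(1) = -4 have opposite signs, so a root lies in (0.5, 1); Newton's method refines it to λ ≈ 0.9055. p(82) = -4054 and p(83) = 2620 have opposite signs, so a root lies in (82, 83); Newton's method refines it to λ ≈ 82.6132. Check (Vieta): the three roots sum to 84, matching tr M = 84.
So the eigenvalues of A^T A are ≈ 0.4812, 0.9055, 82.6132 (all ≥ 0, as they must be for A^T A). The largest is λ_max ≈ 82.6132, hence ||A||_2 = sqrt(λ_max) ≈ 9.0892.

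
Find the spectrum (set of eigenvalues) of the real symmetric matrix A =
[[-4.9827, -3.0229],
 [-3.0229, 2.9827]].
sigma(A) ≈ {-6, 4}

A is real symmetric, so its spectrum consists of real eigenvalues. Expanding the characteristic polynomial of the displayed matrix gives
  det(λ I - A) = p(λ) = λ^2 + (2)λ + (-24).
Solving p(λ) = 0 yields eigenvalues ≈ -6, 4. (A is shown rounded to 4 decimals, so these recover the underlying integer eigenvalues to within that precision.)
Verification: the trace of A = -2 equals the sum of eigenvalues -2, and det(A) ≈ -23.9998 matches the eigenvalue product -24.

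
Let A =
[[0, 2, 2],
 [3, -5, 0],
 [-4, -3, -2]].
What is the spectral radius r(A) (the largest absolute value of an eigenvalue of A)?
r(A) ≈ 6.2571

The eigenvalues of A are the roots of its characteristic polynomial. With M = A (coefficients from the trace, the sum of principal 2x2 minors, and det A):
  p(λ) = det(λ I - M) = λ^3 + 7λ^2 + 12λ + 46.
No integer candidate from the rational root theorem (±divisors of 46) is a root, so the roots are irrational. The cubic discriminant is Δ = -50548 < 0, so there is one real root and a complex-conjugate pair. p(-7) = -38 and p(-6) = 10 have opposite signs, so a root lies in (-7, -6); Newton's method refines it to λ ≈ -6.2571. Dividing out (λ - (-6.2571)) leaves approximately λ^2 + 0.7429λ + 7.3516. For λ^2 + 0.7429λ + 7.3516 the discriminant is -28.8547. It is negative, so the remaining roots are the complex-conjugate pair λ ≈ -0.3714 ± 2.6858i. Their product equals the constant term, so |λ|^2 ≈ 7.3516 and |λ| ≈ 2.7114.
Thus the eigenvalues (to 4 decimals) are -6.2571 (modulus 6.2571); -0.3714 ± 2.6858i (modulus 2.7114). The spectral radius is the largest modulus: r(A) ≈ 6.2571. (Cross-check: r(A) ≤ ||A||_2 ≈ 6.407; equality holds whenever A is normal, though it can also hold for some non-normal A.)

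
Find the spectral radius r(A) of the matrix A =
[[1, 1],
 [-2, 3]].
r(A) = sqrt(5) ≈ 2.2361

The eigenvalues of A are the roots of its characteristic polynomial. With M = A (coefficients from the trace and determinant):
  p(λ) = det(λ I - M) = λ^2 - 4λ + 5.
For λ^2 - 4λ + 5 the discriminant is -4. It is negative, so the roots are the complex-conjugate pair λ = 2 ± (sqrt(4)/2) i ≈ 2 ± 1i. For a conjugate pair the product of the roots equals the constant term, so |λ|^2 = 5 and |λ| = sqrt(5) ≈ 2.2361.
Thus the eigenvalues (to 4 decimals) are 2 ± 1i (modulus 2.2361). The spectral radius is the largest modulus: r(A) = sqrt(5) ≈ 2.2361. (Cross-check: r(A) ≤ ||A||_2 ≈ 3.618; equality holds whenever A is normal, though it can also hold for some non-normal A.)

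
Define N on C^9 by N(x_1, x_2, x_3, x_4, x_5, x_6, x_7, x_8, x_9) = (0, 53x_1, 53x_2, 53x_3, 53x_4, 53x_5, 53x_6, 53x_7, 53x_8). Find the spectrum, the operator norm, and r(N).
sigma(N) = {0}; ||N|| = 53; r(N) = 0. (N is nilpotent with N^9 = 0.)

On C^9, N is a strictly lower-triangular matrix with 53 on the subdiagonal and zeros elsewhere, so its characteristic polynomial is lambda^9 and every eigenvalue is 0: sigma(N) = {0}. For the operator norm, N e_i = 53e_{i+1} for i = 1, ..., 8 and N e_9 = 0, so the singular values of N are 53 (with multiplicity 8) and 0; hence ||N|| = 53. The spectral radius r(N) = max|lambda| = 0. Note ||N|| > r(N) — characteristic of non-normal nilpotent operators. Indeed N^9 = 0.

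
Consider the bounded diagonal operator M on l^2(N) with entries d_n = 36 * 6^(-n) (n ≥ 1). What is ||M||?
||M|| = 6 (attained at n = 1)

For M diagonal, ||M|| = sup_n |d_n|. The sequence d_n = 36 * 6^(-n) is positive and strictly decreasing (ratio 6^(-1) < 1), so the supremum is d_1 = 36/6 = 6. Hence ||M|| = 6.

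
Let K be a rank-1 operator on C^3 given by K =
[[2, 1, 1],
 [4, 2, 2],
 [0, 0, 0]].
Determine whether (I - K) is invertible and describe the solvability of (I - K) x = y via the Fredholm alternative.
(I - K) is invertible (det(I - K) = -3 ≠ 0), so for every y in C^3 the equation (I - K) x = y has a unique solution.

K has rank 1, so it is an outer product K = u v^T: every row of K is a multiple of one row vector. Reading off the entries, u = (1, 2, 0) and v = (2, 1, 1) (row i of K equals u_i·v^T). A rank-one matrix u v^T satisfies K u = u (v·u) and kills the (2)-dimensional subspace v^⊥, so its characteristic polynomial is lambda^2 (lambda - v·u) with v·u = tr K = 4. Hence the eigenvalues of I - K are 1 (multiplicity 2) and 1 - (4) = -3, so det(I - K) = -3. (Direct check: I - K =
[[-1, -1, -1],
 [-4, -1, -2],
 [0, 0, 1]]
has determinant -3.) The finite-dimensional Fredholm alternative says: either (I - K) is invertible, or ker(I - K) ≠ {0} and then range(I - K) = ker((I - K)^*)^⊥, with dim ker(I - K) = dim ker((I - K)^*). Since det(I - K) ≠ 0, 1 is not an eigenvalue of K and ker(I - K) = {0}, so we are in the first case: for every y there is a unique x = (I - K)^(-1) y. Explicitly, by the Sherman–Morrison formula, (I - u v^T)^(-1) = I + u v^T/(1 - v·u), i.e. (I - K)^(-1) = I + K/(-3).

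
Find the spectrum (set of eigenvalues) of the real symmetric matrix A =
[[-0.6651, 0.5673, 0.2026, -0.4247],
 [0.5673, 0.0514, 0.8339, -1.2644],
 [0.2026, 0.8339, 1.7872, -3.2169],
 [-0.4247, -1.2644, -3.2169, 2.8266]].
sigma(A) ≈ {-1, 0, 6} (-1 with multiplicity 2)

A is real symmetric, so its spectrum consists of real eigenvalues. Expanding the characteristic polynomial of the displayed matrix gives
  det(λ I - A) = p(λ) = λ^4 + (-4)λ^3 + (-11)λ^2 + (-6)λ + (0).
Solving p(λ) = 0 yields eigenvalues ≈ -1, -1, 0, 6. (A is shown rounded to 4 decimals, so these recover the underlying integer eigenvalues to within that precision.)
Verification: the trace of A = 4 equals the sum of eigenvalues 4, and det(A) ≈ 0.0001 matches the eigenvalue product 0.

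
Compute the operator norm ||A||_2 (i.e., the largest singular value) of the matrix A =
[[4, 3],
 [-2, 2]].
||A||_2 = sqrt((33 + sqrt(305))/2) ≈ 5.0232 (= sqrt(largest eigenvalue of A^T A))

||A||_2 = sigma_max(A) = sqrt(lambda_max(A^T A)). Form the symmetric matrix M = A^T A =
[[20, 8],
 [8, 13]].
Its characteristic polynomial (trace, determinant of M give the coefficients) is
  p(λ) = det(λ I - M) = λ^2 - 33λ + 196.
For λ^2 - 33λ + 196 the discriminant is 305. It is nonnegative but not a perfect square, so the roots are real and irrational: λ = (33 ± sqrt(305))/2 ≈ 25.2321, 7.7679.
So the eigenvalues of A^T A are ≈ 7.7679, 25.2321 (all ≥ 0, as they must be for A^T A). The largest is λ_max = (33 + sqrt(305))/2 ≈ 25.2321, hence ||A||_2 = sqrt(λ_max) = sqrt((33 + sqrt(305))/2) ≈ 5.0232.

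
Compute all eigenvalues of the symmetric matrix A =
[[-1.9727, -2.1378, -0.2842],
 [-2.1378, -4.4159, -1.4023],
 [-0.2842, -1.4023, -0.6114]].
sigma(A) ≈ {-6, -1, 0}

A is real symmetric, so its spectrum consists of real eigenvalues. Expanding the characteristic polynomial of the displayed matrix gives
  det(λ I - A) = p(λ) = λ^3 + (7)λ^2 + (6)λ + (0).
Solving p(λ) = 0 yields eigenvalues ≈ -6, -1, 0. (A is shown rounded to 4 decimals, so these recover the underlying integer eigenvalues to within that precision.)
Verification: the trace of A = -7 equals the sum of eigenvalues -7, and det(A) ≈ 0.0001 matches the eigenvalue product 0.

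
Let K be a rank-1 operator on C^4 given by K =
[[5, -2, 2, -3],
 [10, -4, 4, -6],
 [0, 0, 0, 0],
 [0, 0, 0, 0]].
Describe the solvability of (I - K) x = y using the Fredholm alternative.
(I - K) is singular (det(I - K) = 0, i.e. 1 ∈ sigma(K)). (I - K) x = y is solvable iff y ⊥ ker((I - K)^*) = span{(5, -2, 2, -3)}, i.e. iff 5y_1 - 2y_2 + 2y_3 - 3y_4 = 0. When solvable, the solutions are x = y + c·(1, 2, 0, 0), c arbitrary (ker(I - K) = span{(1, 2, 0, 0)}, dimension 1).

K has rank 1, so it is an outer product K = u v^T: every row of K is a multiple of one row vector. Reading off the entries, u = (1, 2, 0, 0) and v = (5, -2, 2, -3) (row i of K equals u_i·v^T). A rank-one matrix u v^T satisfies K u = u (v·u) and kills the (3)-dimensional subspace v^⊥, so its characteristic polynomial is lambda^3 (lambda - v·u) with v·u = tr K = 1. Hence the eigenvalues of I - K are 1 (multiplicity 3) and 1 - (1) = 0, so det(I - K) = 0. (Direct check: I - K =
[[-4, 2, -2, 3],
 [-10, 5, -4, 6],
 [0, 0, 1, 0],
 [0, 0, 0, 1]]
has determinant 0.) So 1 is an eigenvalue of K and (I - K) is not invertible. The finite-dimensional Fredholm alternative says: either (I - K) is invertible, or ker(I - K) ≠ {0} and then range(I - K) = ker((I - K)^*)^⊥, with dim ker(I - K) = dim ker((I - K)^*). We are in the second case, so we need both kernels. Kernel of I - K: (I - K) u = u - u (v·u) = u - u = 0, so ker(I - K) = span{u} = span{(1, 2, 0, 0)} (it is exactly 1-dimensional because rank(I - K) = 3). Kernel of the adjoint: K is real, so (I - K)^* = I - K^T = I - v u^T, and (I - v u^T) v = v - v (u·v) = 0; hence ker((I - K)^*) = span{v} = span{(5, -2, 2, -3)}. Therefore (I - K) x = y is solvable iff <y, v> = 0, i.e. iff 5y_1 - 2y_2 + 2y_3 - 3y_4 = 0. When this holds, K y = u (v·y) = 0, so (I - K) y = y and x = y is a particular solution; the full solution set is the line x = y + c·u = y + c·(1, 2, 0, 0), c ∈ C.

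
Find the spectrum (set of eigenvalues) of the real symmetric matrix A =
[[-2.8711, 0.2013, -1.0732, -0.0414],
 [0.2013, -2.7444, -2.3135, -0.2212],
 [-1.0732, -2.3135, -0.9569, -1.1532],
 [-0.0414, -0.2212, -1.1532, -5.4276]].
sigma(A) ≈ {-6, -4, -3, 1}

A is real symmetric, so its spectrum consists of real eigenvalues. Expanding the characteristic polynomial of the displayed matrix gives
  det(λ I - A) = p(λ) = λ^4 + (12)λ^3 + (41)λ^2 + (18.0015)λ + (-71.9967).
Solving p(λ) = 0 yields eigenvalues ≈ -6, -4, -3, 1. (A is shown rounded to 4 decimals, so these recover the underlying integer eigenvalues to within that precision.)
Verification: the trace of A = -12 equals the sum of eigenvalues -12, and det(A) ≈ -71.9967 matches the eigenvalue product -72.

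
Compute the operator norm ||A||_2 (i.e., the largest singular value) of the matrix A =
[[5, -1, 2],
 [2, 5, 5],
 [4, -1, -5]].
||A||_2 ≈ 8.4614 (= sqrt(largest eigenvalue of A^T A))

||A||_2 = sigma_max(A) = sqrt(lambda_max(A^T A)). Form the symmetric matrix M = A^T A =
[[45, 1, 0],
 [1, 27, 28],
 [0, 28, 54]].
Its characteristic polynomial (trace, sum of principal 2x2 minors, determinant of M give the coefficients) is
  p(λ) = det(λ I - M) = λ^3 - 126λ^2 + 4318λ - 30276.
No integer candidate from the rational root theorem (±divisors of 30276) is a root, so the roots are irrational. The cubic discriminant is Δ = 3468344864 > 0, so there are three distinct real roots. p(9) = -891 and p(10) = 1304 have opposite signs, so a root lies in (9, 10); Newton's method refines it to λ ≈ 9.3953. p(45) = 9 and p(46) = -928 have opposite signs, so a root lies in (45, 46); Newton's method refines it to λ ≈ 45.0095. p(71) = -953 and p(72) = 684 have opposite signs, so a root lies in (71, 72); Newton's method refines it to λ ≈ 71.5952. Check (Vieta): the three roots sum to 126, matching tr M = 126.
So the eigenvalues of A^T A are ≈ 9.3953, 45.0095, 71.5952 (all ≥ 0, as they must be for A^T A). The largest is λ_max ≈ 71.5952, hence ||A||_2 = sqrt(λ_max) ≈ 8.4614.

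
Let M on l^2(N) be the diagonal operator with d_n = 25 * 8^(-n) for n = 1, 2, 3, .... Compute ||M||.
||M|| = 25/8 (attained at n = 1)

For M diagonal, ||M|| = sup_n |d_n|. The sequence d_n = 25 * 8^(-n) is positive and strictly decreasing (ratio 8^(-1) < 1), so the supremum is d_1 = 25/8. Hence ||M|| = 25/8.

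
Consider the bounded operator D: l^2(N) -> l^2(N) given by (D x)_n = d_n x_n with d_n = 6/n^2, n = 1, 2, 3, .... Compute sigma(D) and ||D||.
sigma(D) = {6/n^2 : n ≥ 1} ∪ {0}; ||D|| = 6

A bounded diagonal operator on l^2 with diagonal entries d_n has spectrum equal to the closure of {d_n : n ≥ 1}: every d_n is an eigenvalue (with eigenvector e_n), so {d_n} ⊂ sigma(D); the spectrum is closed, so its closure is too; and for lambda not in the closure, (D - lambda I) has bounded inverse (the diagonal entries 1/(d_n - lambda) are bounded). For our sequence d_n = 6/n^2, n = 1, 2, 3, ...:
  - {d_n} = {6/n^2 : n ≥ 1}; the only limit point is 0
  - closure = {6/n^2 : n ≥ 1} ∪ {0}
For the norm: a diagonal operator has ||D|| = sup_n |d_n|. Here d_n = 6/n^2 is positive and decreasing, so sup_n |d_n| = d_1 = 6. So ||D|| = 6.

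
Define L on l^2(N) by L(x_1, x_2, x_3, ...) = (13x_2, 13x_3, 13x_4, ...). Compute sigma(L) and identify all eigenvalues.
sigma(L) = closed disk {z in C : |z| ≤ 13}; sigma_p(L) = open disk {z in C : |z| < 13}

Note L = 13·V where V is the unit left shift (V x)_k = x_{k+1}; so sigma(L) = 13·sigma(V) and ||L|| = 13||V||. ||L x||^2 = 169sum_{k≥2} |x_k|^2 ≤ 169||x||^2, with equality on {x : x_1 = 0}, so ||L|| = 13. For any lambda with |lambda| < 13, set r = lambda/13 (|r| < 1); the vector x = (1, r, r^2, ...) is in l^2 and satisfies L x = 13(r, r^2, ...) = lambda x, so lambda is an eigenvalue. On the boundary |lambda| = 13 the geometric series diverges, so no l^2 eigenvector exists, but these lambda lie in the approximate point spectrum. Hence sigma(L) is the closed disk of radius 13 and sigma_p(L) is the open disk.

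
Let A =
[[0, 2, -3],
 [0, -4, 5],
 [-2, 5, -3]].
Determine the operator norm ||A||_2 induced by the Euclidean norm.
||A||_2 ≈ 9.3045 (= sqrt(largest eigenvalue of A^T A))

||A||_2 = sigma_max(A) = sqrt(lambda_max(A^T A)). Form the symmetric matrix M = A^T A =
[[4, -10, 6],
 [-10, 45, -41],
 [6, -41, 43]].
Its characteristic polynomial (trace, sum of principal 2x2 minors, determinant of M give the coefficients) is
  p(λ) = det(λ I - M) = λ^3 - 92λ^2 + 470λ - 16.
No integer candidate from the rational root theorem (±divisors of 16) is a root, so the roots are irrational. The cubic discriminant is Δ = 1417015776 > 0, so there are three distinct real roots. p(0) = -16 and p(1) = 363 have opposite signs, so a root lies in (0, 1); Newton's method refines it to λ ≈ 0.0343. p(5) = 159 and p(6) = -292 have opposite signs, so a root lies in (5, 6); Newton's method refines it to λ ≈ 5.3925. p(86) = -3972 and p(87) = 3029 have opposite signs, so a root lies in (86, 87); Newton's method refines it to λ ≈ 86.5732. Check (Vieta): the three roots sum to 92, matching tr M = 92.
So the eigenvalues of A^T A are ≈ 0.0343, 5.3925, 86.5732 (all ≥ 0, as they must be for A^T A). The largest is λ_max ≈ 86.5732, hence ||A||_2 = sqrt(λ_max) ≈ 9.3045.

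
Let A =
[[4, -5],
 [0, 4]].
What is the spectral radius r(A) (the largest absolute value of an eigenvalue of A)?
r(A) = 4

The eigenvalues of A are the roots of its characteristic polynomial. With M = A (coefficients from the trace and determinant):
  p(λ) = det(λ I - M) = λ^2 - 8λ + 16.
For λ^2 - 8λ + 16 the discriminant is 0. It is a perfect square (0^2), so the roots are rational: λ = (8 ± 0)/2 = 4, 4.
Thus the eigenvalues (to 4 decimals) are 4 (modulus 4). The spectral radius is the largest modulus: r(A) = 4. (Cross-check: r(A) ≤ ||A||_2 ≈ 7.217; equality holds whenever A is normal, though it can also hold for some non-normal A.)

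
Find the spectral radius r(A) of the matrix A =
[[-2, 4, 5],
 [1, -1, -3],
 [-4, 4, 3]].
r(A) ≈ 4.6571

The eigenvalues of A are the roots of its characteristic polynomial. With M = A (coefficients from the trace, the sum of principal 2x2 minors, and det A):
  p(λ) = det(λ I - M) = λ^3 + 21λ - 18.
No integer candidate from the rational root theorem (±divisors of 18) is a root, so the roots are irrational. The cubic discriminant is Δ = -45792 < 0, so there is one real root and a complex-conjugate pair. p(0) = -18 and p(1) = 4 have opposite signs, so a root lies in (0, 1); Newton's method refines it to λ ≈ 0.8299. Dividing out (λ - (0.8299)) leaves approximately λ^2 + 0.8299λ + 21.6888. For λ^2 + 0.8299λ + 21.6888 the discriminant is -86.0663. It is negative, so the remaining roots are the complex-conjugate pair λ ≈ -0.415 ± 4.6386i. Their product equals the constant term, so |λ|^2 ≈ 21.6888 and |λ| ≈ 4.6571.
Thus the eigenvalues (to 4 decimals) are 0.8299 (modulus 0.8299); -0.415 ± 4.6386i (modulus 4.6571). The spectral radius is the largest modulus: r(A) ≈ 4.6571. (Cross-check: r(A) ≤ ||A||_2 ≈ 9.5453; equality holds whenever A is normal, though it can also hold for some non-normal A.)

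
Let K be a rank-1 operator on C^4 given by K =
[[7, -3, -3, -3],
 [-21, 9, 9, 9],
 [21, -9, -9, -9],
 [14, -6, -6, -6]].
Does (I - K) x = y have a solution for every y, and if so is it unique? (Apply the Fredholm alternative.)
(I - K) is singular (det(I - K) = 0, i.e. 1 ∈ sigma(K)). (I - K) x = y is solvable iff y ⊥ ker((I - K)^*) = span{(7, -3, -3, -3)}, i.e. iff 7y_1 - 3y_2 - 3y_3 - 3y_4 = 0. When solvable, the solutions are x = y + c·(1, -3, 3, 2), c arbitrary (ker(I - K) = span{(1, -3, 3, 2)}, dimension 1).

K has rank 1, so it is an outer product K = u v^T: every row of K is a multiple of one row vector. Reading off the entries, u = (1, -3, 3, 2) and v = (7, -3, -3, -3) (row i of K equals u_i·v^T). A rank-one matrix u v^T satisfies K u = u (v·u) and kills the (3)-dimensional subspace v^⊥, so its characteristic polynomial is lambda^3 (lambda - v·u) with v·u = tr K = 1. Hence the eigenvalues of I - K are 1 (multiplicity 3) and 1 - (1) = 0, so det(I - K) = 0. (Direct check: I - K =
[[-6, 3, 3, 3],
 [21, -8, -9, -9],
 [-21, 9, 10, 9],
 [-14, 6, 6, 7]]
has determinant 0.) So 1 is an eigenvalue of K and (I - K) is not invertible. The finite-dimensional Fredholm alternative says: either (I - K) is invertible, or ker(I - K) ≠ {0} and then range(I - K) = ker((I - K)^*)^⊥, with dim ker(I - K) = dim ker((I - K)^*). We are in the second case, so we need both kernels. Kernel of I - K: (I - K) u = u - u (v·u) = u - u = 0, so ker(I - K) = span{u} = span{(1, -3, 3, 2)} (it is exactly 1-dimensional because rank(I - K) = 3). Kernel of the adjoint: K is real, so (I - K)^* = I - K^T = I - v u^T, and (I - v u^T) v = v - v (u·v) = 0; hence ker((I - K)^*) = span{v} = span{(7, -3, -3, -3)}. Therefore (I - K) x = y is solvable iff <y, v> = 0, i.e. iff 7y_1 - 3y_2 - 3y_3 - 3y_4 = 0. When this holds, K y = u (v·y) = 0, so (I - K) y = y and x = y is a particular solution; the full solution set is the line x = y + c·u = y + c·(1, -3, 3, 2), c ∈ C.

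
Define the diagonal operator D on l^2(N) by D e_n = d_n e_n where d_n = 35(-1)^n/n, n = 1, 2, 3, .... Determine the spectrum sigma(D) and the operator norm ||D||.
sigma(D) = {35(-1)^n/n : n ≥ 1} ∪ {0}; ||D|| = 35

A bounded diagonal operator on l^2 with diagonal entries d_n has spectrum equal to the closure of {d_n : n ≥ 1}: every d_n is an eigenvalue (with eigenvector e_n), so {d_n} ⊂ sigma(D); the spectrum is closed, so its closure is too; and for lambda not in the closure, (D - lambda I) has bounded inverse (the diagonal entries 1/(d_n - lambda) are bounded). For our sequence d_n = 35(-1)^n/n, n = 1, 2, 3, ...:
  - {d_n} = {35(-1)^n/n : n ≥ 1}; the only limit point is 0
  - closure = {35(-1)^n/n : n ≥ 1} ∪ {0}
For the norm: a diagonal operator has ||D|| = sup_n |d_n|. Here |d_n| = 35/n is decreasing, so sup_n |d_n| = |d_1| = 35. So ||D|| = 35.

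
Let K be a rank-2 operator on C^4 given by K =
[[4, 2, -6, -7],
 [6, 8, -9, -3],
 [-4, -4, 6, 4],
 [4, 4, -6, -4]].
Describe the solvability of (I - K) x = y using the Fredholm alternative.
(I - K) is invertible (det(I - K) = 11 ≠ 0), so for every y in C^4 the equation (I - K) x = y has a unique solution.

K has rank 2 and factors as K = U V^T = u1 v1^T + u2 v2^T with u1 = (1, -1, 0, 0), v1 = (0, -2, 0, -3), u2 = (2, 3, -2, 2), v2 = (2, 2, -3, -2) (multiplying out reproduces the displayed K). The nonzero eigenvalues of U V^T coincide with those of the 2 x 2 matrix G = V^T U = [[v1·u1, v1·u2], [v2·u1, v2·u2]] = [[2, -12], [0, 12]], and by the Sylvester determinant identity det(I_4 - U V^T) = det(I_2 - V^T U) = det([[-1, 12], [0, -11]]) = (-1)(-11) - (12)(0) = 11. (Direct check: I - K =
[[-3, -2, 6, 7],
 [-6, -7, 9, 3],
 [4, 4, -5, -4],
 [-4, -4, 6, 5]]
has determinant 11.) The finite-dimensional Fredholm alternative says: either (I - K) is invertible, or ker(I - K) ≠ {0} and then range(I - K) = ker((I - K)^*)^⊥, with dim ker(I - K) = dim ker((I - K)^*). Since det(I - K) ≠ 0, 1 is not an eigenvalue of K and ker(I - K) = {0}, so we are in the first case: for every y there is a unique x = (I - K)^(-1) y. (Explicitly, by the Woodbury identity, (I - U V^T)^(-1) = I + U (I_2 - G)^(-1) V^T.)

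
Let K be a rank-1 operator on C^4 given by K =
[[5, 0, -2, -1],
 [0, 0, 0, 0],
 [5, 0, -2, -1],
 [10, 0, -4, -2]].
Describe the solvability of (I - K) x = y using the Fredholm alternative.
(I - K) is singular (det(I - K) = 0, i.e. 1 ∈ sigma(K)). (I - K) x = y is solvable iff y ⊥ ker((I - K)^*) = span{(5, 0, -2, -1)}, i.e. iff 5y_1 - 2y_3 - y_4 = 0. When solvable, the solutions are x = y + c·(1, 0, 1, 2), c arbitrary (ker(I - K) = span{(1, 0, 1, 2)}, dimension 1).

K has rank 1, so it is an outer product K = u v^T: every row of K is a multiple of one row vector. Reading off the entries, u = (1, 0, 1, 2) and v = (5, 0, -2, -1) (row i of K equals u_i·v^T). A rank-one matrix u v^T satisfies K u = u (v·u) and kills the (3)-dimensional subspace v^⊥, so its characteristic polynomial is lambda^3 (lambda - v·u) with v·u = tr K = 1. Hence the eigenvalues of I - K are 1 (multiplicity 3) and 1 - (1) = 0, so det(I - K) = 0. (Direct check: I - K =
[[-4, 0, 2, 1],
 [0, 1, 0, 0],
 [-5, 0, 3, 1],
 [-10, 0, 4, 3]]
has determinant 0.) So 1 is an eigenvalue of K and (I - K) is not invertible. The finite-dimensional Fredholm alternative says: either (I - K) is invertible, or ker(I - K) ≠ {0} and then range(I - K) = ker((I - K)^*)^⊥, with dim ker(I - K) = dim ker((I - K)^*). We are in the second case, so we need both kernels. Kernel of I - K: (I - K) u = u - u (v·u) = u - u = 0, so ker(I - K) = span{u} = span{(1, 0, 1, 2)} (it is exactly 1-dimensional because rank(I - K) = 3). Kernel of the adjoint: K is real, so (I - K)^* = I - K^T = I - v u^T, and (I - v u^T) v = v - v (u·v) = 0; hence ker((I - K)^*) = span{v} = span{(5, 0, -2, -1)}. Therefore (I - K) x = y is solvable iff <y, v> = 0, i.e. iff 5y_1 - 2y_3 - y_4 = 0. When this holds, K y = u (v·y) = 0, so (I - K) y = y and x = y is a particular solution; the full solution set is the line x = y + c·u = y + c·(1, 0, 1, 2), c ∈ C.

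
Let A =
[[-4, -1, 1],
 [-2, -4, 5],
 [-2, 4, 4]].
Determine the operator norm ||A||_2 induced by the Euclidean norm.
||A||_2 ≈ 7.6403 (= sqrt(largest eigenvalue of A^T A))

||A||_2 = sigma_max(A) = sqrt(lambda_max(A^T A)). Form the symmetric matrix M = A^T A =
[[24, 4, -22],
 [4, 33, -5],
 [-22, -5, 42]].
Its characteristic polynomial (trace, sum of principal 2x2 minors, determinant of M give the coefficients) is
  p(λ) = det(λ I - M) = λ^3 - 99λ^2 + 2661λ - 16900.
No integer candidate from the rational root theorem (±divisors of 16900) is a root, so the roots are irrational. The cubic discriminant is Δ = 865244997 > 0, so there are three distinct real roots. p(9) = -241 and p(10) = 810 have opposite signs, so a root lies in (9, 10); Newton's method refines it to λ ≈ 9.2178. p(31) = 243 and p(32) = -356 have opposite signs, so a root lies in (31, 32); Newton's method refines it to λ ≈ 31.4075. p(58) = -486 and p(59) = 859 have opposite signs, so a root lies in (58, 59); Newton's method refines it to λ ≈ 58.3746. Check (Vieta): the three roots sum to 99, matching tr M = 99.
So the eigenvalues of A^T A are ≈ 9.2178, 31.4075, 58.3746 (all ≥ 0, as they must be for A^T A). The largest is λ_max ≈ 58.3746, hence ||A||_2 = sqrt(λ_max) ≈ 7.6403.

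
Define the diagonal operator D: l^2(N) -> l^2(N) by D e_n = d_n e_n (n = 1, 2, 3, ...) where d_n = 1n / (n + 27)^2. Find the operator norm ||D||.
||D|| = 1/108 (attained at n = 27)

For D diagonal, ||D|| = sup_n |d_n|. Treat f(x) = 1x / (x + 27)^2 for real x > 0. By the quotient rule, f'(x) = 1(27 - x)/(x + 27)^3, which is positive for x < 27 and negative for x > 27. So f has a unique maximum at x = 27, and since 27 is a positive integer, the supremum over n ≥ 1 is attained at n = 27: d_27 = 1·27/(27 + 27)^2 = 1·27/2916 = 1/108. Hence ||D|| = 1/108.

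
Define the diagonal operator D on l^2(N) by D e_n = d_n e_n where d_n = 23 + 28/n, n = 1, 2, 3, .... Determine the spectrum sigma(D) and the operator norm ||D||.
sigma(D) = {23 + 28/n : n ≥ 1} ∪ {23}; ||D|| = 51

A bounded diagonal operator on l^2 with diagonal entries d_n has spectrum equal to the closure of {d_n : n ≥ 1}: every d_n is an eigenvalue (with eigenvector e_n), so {d_n} ⊂ sigma(D); the spectrum is closed, so its closure is too; and for lambda not in the closure, (D - lambda I) has bounded inverse (the diagonal entries 1/(d_n - lambda) are bounded). For our sequence d_n = 23 + 28/n, n = 1, 2, 3, ...:
  - {d_n} = {23 + 28/n : n ≥ 1}; the only limit point is 23
  - closure = {23 + 28/n : n ≥ 1} ∪ {23}
For the norm: a diagonal operator has ||D|| = sup_n |d_n|. Here d_n = 23 + 28/n is positive and decreasing, so sup_n |d_n| = d_1 = 23 + 28 = 51. So ||D|| = 51.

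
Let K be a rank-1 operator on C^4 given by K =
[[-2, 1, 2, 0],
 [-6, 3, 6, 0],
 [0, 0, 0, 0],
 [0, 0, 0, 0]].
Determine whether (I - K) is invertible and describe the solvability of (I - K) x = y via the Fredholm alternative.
(I - K) is singular (det(I - K) = 0, i.e. 1 ∈ sigma(K)). (I - K) x = y is solvable iff y ⊥ ker((I - K)^*) = span{(-2, 1, 2, 0)}, i.e. iff -2y_1 + y_2 + 2y_3 = 0. When solvable, the solutions are x = y + c·(1, 3, 0, 0), c arbitrary (ker(I - K) = span{(1, 3, 0, 0)}, dimension 1).

K has rank 1, so it is an outer product K = u v^T: every row of K is a multiple of one row vector. Reading off the entries, u = (1, 3, 0, 0) and v = (-2, 1, 2, 0) (row i of K equals u_i·v^T). A rank-one matrix u v^T satisfies K u = u (v·u) and kills the (3)-dimensional subspace v^⊥, so its characteristic polynomial is lambda^3 (lambda - v·u) with v·u = tr K = 1. Hence the eigenvalues of I - K are 1 (multiplicity 3) and 1 - (1) = 0, so det(I - K) = 0. (Direct check: I - K =
[[3, -1, -2, 0],
 [6, -2, -6, 0],
 [0, 0, 1, 0],
 [0, 0, 0, 1]]
has determinant 0.) So 1 is an eigenvalue of K and (I - K) is not invertible. The finite-dimensional Fredholm alternative says: either (I - K) is invertible, or ker(I - K) ≠ {0} and then range(I - K) = ker((I - K)^*)^⊥, with dim ker(I - K) = dim ker((I - K)^*). We are in the second case, so we need both kernels. Kernel of I - K: (I - K) u = u - u (v·u) = u - u = 0, so ker(I - K) = span{u} = span{(1, 3, 0, 0)} (it is exactly 1-dimensional because rank(I - K) = 3). Kernel of the adjoint: K is real, so (I - K)^* = I - K^T = I - v u^T, and (I - v u^T) v = v - v (u·v) = 0; hence ker((I - K)^*) = span{v} = span{(-2, 1, 2, 0)}. Therefore (I - K) x = y is solvable iff <y, v> = 0, i.e. iff -2y_1 + y_2 + 2y_3 = 0. When this holds, K y = u (v·y) = 0, so (I - K) y = y and x = y is a particular solution; the full solution set is the line x = y + c·u = y + c·(1, 3, 0, 0), c ∈ C.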